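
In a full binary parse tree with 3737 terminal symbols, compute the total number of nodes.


Leaf nodes (terminals): 3737
Internal nodes = n - 1 = 3737 - 1 = 3736
Total = leaves + internal = 3737 + 3736 = 7473

7473


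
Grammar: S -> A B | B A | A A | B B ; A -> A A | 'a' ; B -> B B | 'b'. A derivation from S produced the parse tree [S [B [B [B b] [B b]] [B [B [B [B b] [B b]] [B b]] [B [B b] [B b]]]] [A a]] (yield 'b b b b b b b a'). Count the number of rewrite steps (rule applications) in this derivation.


Every bracketed nonterminal node [X ...] in the tree is produced by exactly one rule application.
Reading the tree off as a leftmost derivation:
  Step 1: S  =>  B A   (applied S -> B A)
  Step 2: B A  =>  B B A   (applied B -> B B)
  Step 3: B B A  =>  B B B A   (applied B -> B B)
  Step 4: B B B A  =>  b B B A   (applied B -> b)
  Step 5: b B B A  =>  b b B A   (applied B -> b)
  Step 6: b b B A  =>  b b B B A   (applied B -> B B)
  Step 7: b b B B A  =>  b b B B B A   (applied B -> B B)
  Step 8: b b B B B A  =>  b b B B B B A   (applied B -> B B)
  Step 9: b b B B B B A  =>  b b b B B B A   (applied B -> b)
  Step 10: b b b B B B A  =>  b b b b B B A   (applied B -> b)
  Step 11: b b b b B B A  =>  b b b b b B A   (applied B -> b)
  Step 12: b b b b b B A  =>  b b b b b B B A   (applied B -> B B)
  Step 13: b b b b b B B A  =>  b b b b b b B A   (applied B -> b)
  Step 14: b b b b b b B A  =>  b b b b b b b A   (applied B -> b)
  Step 15: b b b b b b b A  =>  b b b b b b b a   (applied A -> a)
Final yield: b b b b b b b a
Total rewrite steps: 15

15


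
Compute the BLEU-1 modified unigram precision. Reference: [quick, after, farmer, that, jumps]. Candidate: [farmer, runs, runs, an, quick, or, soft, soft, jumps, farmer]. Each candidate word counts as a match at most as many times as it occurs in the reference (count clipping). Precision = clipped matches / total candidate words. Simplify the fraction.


Reference word counts: {'after': 1, 'farmer': 1, 'jumps': 1, 'quick': 1, 'that': 1}
Checking each candidate word (with clipping):
  'farmer' -> in reference (ref count 1, used 1/1) -> match (matches: 1)
  'runs' -> not in reference -> no match (matches: 1)
  'runs' -> not in reference -> no match (matches: 1)
  'an' -> not in reference -> no match (matches: 1)
  'quick' -> in reference (ref count 1, used 1/1) -> match (matches: 2)
  'or' -> not in reference -> no match (matches: 2)
  'soft' -> not in reference -> no match (matches: 2)
  'soft' -> not in reference -> no match (matches: 2)
  'jumps' -> in reference (ref count 1, used 1/1) -> match (matches: 3)
  'farmer' -> ref count 1 already used up (1/1) -> clipped, no match (matches: 3)
Clipped matches: 3, Candidate length: 10
Precision = 3/10

3/10


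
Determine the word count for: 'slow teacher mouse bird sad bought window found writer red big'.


Counting words by splitting on spaces:
  Word 1: 'slow'
  Word 2: 'teacher'
  Word 3: 'mouse'
  Word 4: 'bird'
  Word 5: 'sad'
  Word 6: 'bought'
  Word 7: 'window'
  Word 8: 'found'
  Word 9: 'writer'
  Word 10: 'red'
  Word 11: 'big'
Total words: 11

11


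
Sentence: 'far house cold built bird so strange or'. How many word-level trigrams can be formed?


Word trigrams from [8] words:
  Trigram 1: (far house cold)
  Trigram 2: (house cold built)
  Trigram 3: (cold built bird)
  Trigram 4: (built bird so)
  Trigram 5: (bird so strange)
  Trigram 6: (so strange or)
Total word trigrams: 8 - 2 = 6

6


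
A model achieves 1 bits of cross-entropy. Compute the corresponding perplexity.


Perplexity formula: PP = 2^H
H = 1
PP = 2^1
Steps: 2^1 = 2
PP = 2

2


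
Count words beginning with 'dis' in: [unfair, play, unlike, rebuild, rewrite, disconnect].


Checking each word for prefix 'dis':
  'unfair' -> no (count: 0)
  'play' -> no (count: 0)
  'unlike' -> no (count: 0)
  'rebuild' -> no (count: 0)
  'rewrite' -> no (count: 0)
  'disconnect' -> YES, starts with 'dis' (count: 1)
Total with prefix 'dis': 1

1


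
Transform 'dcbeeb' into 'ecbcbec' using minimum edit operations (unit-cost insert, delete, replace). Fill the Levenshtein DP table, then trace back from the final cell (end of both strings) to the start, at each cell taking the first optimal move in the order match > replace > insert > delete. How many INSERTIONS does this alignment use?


Edit distance = 4. Backtracking from cell (6, 7) with preference match > replace > insert > delete,
then listing the resulting alignment 'dcbeeb' -> 'ecbcbec' left to right:
  Step 1: replace d->e
  Step 2: keep 'c'
  Step 3: keep 'b'
  Step 4: insert 'c' [insertion #1]
  Step 5: replace e->b
  Step 6: keep 'e'
  Step 7: replace b->c
Total insertions: 1

1


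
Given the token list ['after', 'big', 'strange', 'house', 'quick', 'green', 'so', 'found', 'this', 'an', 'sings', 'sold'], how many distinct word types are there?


Listing all tokens and tracking unique types:
  Token 1: 'after' -> NEW (unique so far: 1)
  Token 2: 'big' -> NEW (unique so far: 2)
  Token 3: 'strange' -> NEW (unique so far: 3)
  Token 4: 'house' -> NEW (unique so far: 4)
  Token 5: 'quick' -> NEW (unique so far: 5)
  Token 6: 'green' -> NEW (unique so far: 6)
  Token 7: 'so' -> NEW (unique so far: 7)
  Token 8: 'found' -> NEW (unique so far: 8)
  Token 9: 'this' -> NEW (unique so far: 9)
  Token 10: 'an' -> NEW (unique so far: 10)
  Token 11: 'sings' -> NEW (unique so far: 11)
  Token 12: 'sold' -> NEW (unique so far: 12)
Unique types: ('after', 'an', 'big', 'found', 'green', 'house', 'quick', 'sings', 'so', 'sold', 'strange', 'this')
Vocabulary size: 12

12


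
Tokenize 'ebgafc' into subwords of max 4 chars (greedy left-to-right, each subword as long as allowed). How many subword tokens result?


'ebgafc' has 6 characters.
Chunking with max size 4:
  Chunk 1: 'ebga' (positions 0-3)
  Chunk 2: 'fc' (positions 4-5)
Total chunks: ceil(6 / 4) = 2

2


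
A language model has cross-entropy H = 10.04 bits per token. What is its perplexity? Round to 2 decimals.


Perplexity formula: PP = 2^H
H = 10.04
PP = 2^10.04
Decompose: 2^10.04 = 2^10 * 2^0.04
2^10 = 1024, 2^0.04 ~ 1.0281138
PP ~ 1024 * 1.0281138 = 1052.7885312
Rounded to 2 decimals: 1052.79

1052.79


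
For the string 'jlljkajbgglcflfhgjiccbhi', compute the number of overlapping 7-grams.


String 'jlljkajbgglcflfhgjiccbhi' has length L = 24.
Number of overlapping n-grams = L - n + 1
Substituting: 24 - 7 + 1 = 18

18


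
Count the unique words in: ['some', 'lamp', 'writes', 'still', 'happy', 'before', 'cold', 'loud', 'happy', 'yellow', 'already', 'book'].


Listing all tokens and tracking unique types:
  Token 1: 'some' -> NEW (unique so far: 1)
  Token 2: 'lamp' -> NEW (unique so far: 2)
  Token 3: 'writes' -> NEW (unique so far: 3)
  Token 4: 'still' -> NEW (unique so far: 4)
  Token 5: 'happy' -> NEW (unique so far: 5)
  Token 6: 'before' -> NEW (unique so far: 6)
  Token 7: 'cold' -> NEW (unique so far: 7)
  Token 8: 'loud' -> NEW (unique so far: 8)
  Token 9: 'happy' -> duplicate (unique so far: 8)
  Token 10: 'yellow' -> NEW (unique so far: 9)
  Token 11: 'already' -> NEW (unique so far: 10)
  Token 12: 'book' -> NEW (unique so far: 11)
Unique types: ('already', 'before', 'book', 'cold', 'happy', 'lamp', 'loud', 'some', 'still', 'writes', 'yellow')
Vocabulary size: 11

11


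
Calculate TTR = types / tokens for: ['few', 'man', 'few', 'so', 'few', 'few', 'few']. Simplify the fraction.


Tokens: 7
Unique types: ('few', 'man', 'so') = 3
TTR = 3/7
Already in lowest terms.

3/7


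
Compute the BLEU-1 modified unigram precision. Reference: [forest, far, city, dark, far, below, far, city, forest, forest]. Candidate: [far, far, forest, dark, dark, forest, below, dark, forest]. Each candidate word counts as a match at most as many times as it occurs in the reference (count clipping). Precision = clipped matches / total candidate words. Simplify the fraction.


Reference word counts: {'below': 1, 'city': 2, 'dark': 1, 'far': 3, 'forest': 3}
Checking each candidate word (with clipping):
  'far' -> in reference (ref count 3, used 1/3) -> match (matches: 1)
  'far' -> in reference (ref count 3, used 2/3) -> match (matches: 2)
  'forest' -> in reference (ref count 3, used 1/3) -> match (matches: 3)
  'dark' -> in reference (ref count 1, used 1/1) -> match (matches: 4)
  'dark' -> ref count 1 already used up (1/1) -> clipped, no match (matches: 4)
  'forest' -> in reference (ref count 3, used 2/3) -> match (matches: 5)
  'below' -> in reference (ref count 1, used 1/1) -> match (matches: 6)
  'dark' -> ref count 1 already used up (1/1) -> clipped, no match (matches: 6)
  'forest' -> in reference (ref count 3, used 3/3) -> match (matches: 7)
Clipped matches: 7, Candidate length: 9
Precision = 7/9

7/9


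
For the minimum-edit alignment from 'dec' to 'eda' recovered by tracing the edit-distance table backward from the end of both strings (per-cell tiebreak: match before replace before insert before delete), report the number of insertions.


Edit distance = 3. Backtracking from cell (3, 3) with preference match > replace > insert > delete,
then listing the resulting alignment 'dec' -> 'eda' left to right:
  Step 1: replace d->e
  Step 2: replace e->d
  Step 3: replace c->a
Total insertions: 0

0


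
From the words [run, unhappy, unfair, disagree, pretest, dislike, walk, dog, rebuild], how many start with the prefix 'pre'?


Checking each word for prefix 'pre':
  'run' -> no (count: 0)
  'unhappy' -> no (count: 0)
  'unfair' -> no (count: 0)
  'disagree' -> no (count: 0)
  'pretest' -> YES, starts with 'pre' (count: 1)
  'dislike' -> no (count: 1)
  'walk' -> no (count: 1)
  'dog' -> no (count: 1)
  'rebuild' -> no (count: 1)
Total with prefix 'pre': 1

1


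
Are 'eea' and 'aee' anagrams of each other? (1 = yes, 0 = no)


Sort characters of 'eea': 'aee'
Sort characters of 'aee': 'aee'
Sorted forms match -> they ARE anagrams
Result: 1

1


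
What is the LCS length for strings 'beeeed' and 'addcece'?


DP table for LCS of 'beeeed' and 'addcece':
       a  d  d  c  e  c  e
    0  0  0  0  0  0  0  0
  b 0  0  0  0  0  0  0  0
  e 0  0  0  0  0  1  1  1
  e 0  0  0  0  0  1  1  2
  e 0  0  0  0  0  1  1  2
  e 0  0  0  0  0  1  1  2
  d 0  0  1  1  1  1  1  2
LCS: 'ee'
LCS length = 2

2


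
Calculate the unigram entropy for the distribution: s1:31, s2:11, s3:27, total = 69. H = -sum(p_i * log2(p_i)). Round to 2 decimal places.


Computing entropy H = -sum(p_i * log2(p_i)):
  s1: p = 31/69 = 0.4493, -p*log2(p) = 0.5186
  s2: p = 11/69 = 0.1594, -p*log2(p) = 0.4223
  s3: p = 27/69 = 0.3913, -p*log2(p) = 0.5297
H = sum of terms = 1.4706
Rounded to 2 decimals: 1.47

1.47


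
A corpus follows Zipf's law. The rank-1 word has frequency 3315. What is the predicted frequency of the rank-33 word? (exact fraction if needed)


Zipf's law: freq(rank) = f1 / rank
f1 = 3315, rank = 33
freq = 3315 / 33
GCD(3315, 33) = 3
Simplified: 1105/11

1105/11


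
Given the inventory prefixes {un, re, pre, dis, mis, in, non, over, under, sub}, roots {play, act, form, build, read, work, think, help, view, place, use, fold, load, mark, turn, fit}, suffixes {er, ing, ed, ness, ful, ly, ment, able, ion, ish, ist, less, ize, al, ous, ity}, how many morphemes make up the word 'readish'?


Segmenting 'readish' against the inventory:
  'read' -> root (morpheme 1)
  'ish' -> suffix (morpheme 2)
Total morphemes: 2

2


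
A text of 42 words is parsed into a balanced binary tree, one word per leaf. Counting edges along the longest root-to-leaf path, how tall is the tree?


In a balanced binary tree with n leaves the deepest leaf is ceil(log2(n)) edges below the root.
log2(42) = 5.3923
ceil(5.3923) = 6
height (edges) = 6

6


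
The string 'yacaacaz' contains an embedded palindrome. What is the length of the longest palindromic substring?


Scanning 'yacaacaz' for palindromic substrings.
Substring at positions 1-6: 'acaaca'.
Check: reverse('acaaca') = 'acaaca' -> palindrome confirmed.
Neighbouring characters ('y' / 'z') break symmetry, so it cannot extend further.
No longer palindromic substring exists; longest length = 6

6


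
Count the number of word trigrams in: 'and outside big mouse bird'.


Word trigrams from [5] words:
  Trigram 1: (and outside big)
  Trigram 2: (outside big mouse)
  Trigram 3: (big mouse bird)
Total word trigrams: 5 - 2 = 3

3


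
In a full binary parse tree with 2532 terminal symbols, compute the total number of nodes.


Leaf nodes (terminals): 2532
Internal nodes = n - 1 = 2532 - 1 = 2531
Total = leaves + internal = 2532 + 2531 = 5063

5063


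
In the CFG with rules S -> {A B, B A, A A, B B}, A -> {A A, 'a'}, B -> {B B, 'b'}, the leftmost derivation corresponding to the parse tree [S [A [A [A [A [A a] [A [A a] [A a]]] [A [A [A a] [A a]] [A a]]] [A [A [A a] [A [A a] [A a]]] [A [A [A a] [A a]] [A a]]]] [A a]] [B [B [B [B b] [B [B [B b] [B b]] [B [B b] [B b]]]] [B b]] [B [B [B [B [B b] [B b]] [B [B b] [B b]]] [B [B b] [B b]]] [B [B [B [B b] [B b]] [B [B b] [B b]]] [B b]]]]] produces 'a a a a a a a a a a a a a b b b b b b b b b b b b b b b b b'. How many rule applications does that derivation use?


Every bracketed nonterminal node [X ...] in the tree is produced by exactly one rule application.
Reading the tree off as a leftmost derivation:
  Step 1: S  =>  A B   (applied S -> A B)
  Step 2: A B  =>  A A B   (applied A -> A A)
  Step 3: A A B  =>  A A A B   (applied A -> A A)
  Step 4: A A A B  =>  A A A A B   (applied A -> A A)
  Step 5: A A A A B  =>  A A A A A B   (applied A -> A A)
  Step 6: A A A A A B  =>  a A A A A B   (applied A -> a)
  Step 7: a A A A A B  =>  a A A A A A B   (applied A -> A A)
  Step 8: a A A A A A B  =>  a a A A A A B   (applied A -> a)
  Step 9: a a A A A A B  =>  a a a A A A B   (applied A -> a)
  Step 10: a a a A A A B  =>  a a a A A A A B   (applied A -> A A)
  Step 11: a a a A A A A B  =>  a a a A A A A A B   (applied A -> A A)
  Step 12: a a a A A A A A B  =>  a a a a A A A A B   (applied A -> a)
  Step 13: a a a a A A A A B  =>  a a a a a A A A B   (applied A -> a)
  Step 14: a a a a a A A A B  =>  a a a a a a A A B   (applied A -> a)
  Step 15: a a a a a a A A B  =>  a a a a a a A A A B   (applied A -> A A)
  Step 16: a a a a a a A A A B  =>  a a a a a a A A A A B   (applied A -> A A)
  Step 17: a a a a a a A A A A B  =>  a a a a a a a A A A B   (applied A -> a)
  Step 18: a a a a a a a A A A B  =>  a a a a a a a A A A A B   (applied A -> A A)
  Step 19: a a a a a a a A A A A B  =>  a a a a a a a a A A A B   (applied A -> a)
  Step 20: a a a a a a a a A A A B  =>  a a a a a a a a a A A B   (applied A -> a)
  Step 21: a a a a a a a a a A A B  =>  a a a a a a a a a A A A B   (applied A -> A A)
  Step 22: a a a a a a a a a A A A B  =>  a a a a a a a a a A A A A B   (applied A -> A A)
  Step 23: a a a a a a a a a A A A A B  =>  a a a a a a a a a a A A A B   (applied A -> a)
  Step 24: a a a a a a a a a a A A A B  =>  a a a a a a a a a a a A A B   (applied A -> a)
  Step 25: a a a a a a a a a a a A A B  =>  a a a a a a a a a a a a A B   (applied A -> a)
  Step 26: a a a a a a a a a a a a A B  =>  a a a a a a a a a a a a a B   (applied A -> a)
  Step 27: a a a a a a a a a a a a a B  =>  a a a a a a a a a a a a a B B   (applied B -> B B)
  Step 28: a a a a a a a a a a a a a B B  =>  a a a a a a a a a a a a a B B B   (applied B -> B B)
  Step 29: a a a a a a a a a a a a a B B B  =>  a a a a a a a a a a a a a B B B B   (applied B -> B B)
  Step 30: a a a a a a a a a a a a a B B B B  =>  a a a a a a a a a a a a a b B B B   (applied B -> b)
  Step 31: a a a a a a a a a a a a a b B B B  =>  a a a a a a a a a a a a a b B B B B   (applied B -> B B)
  Step 32: a a a a a a a a a a a a a b B B B B  =>  a a a a a a a a a a a a a b B B B B B   (applied B -> B B)
  Step 33: a a a a a a a a a a a a a b B B B B B  =>  a a a a a a a a a a a a a b b B B B B   (applied B -> b)
  Step 34: a a a a a a a a a a a a a b b B B B B  =>  a a a a a a a a a a a a a b b b B B B   (applied B -> b)
  Step 35: a a a a a a a a a a a a a b b b B B B  =>  a a a a a a a a a a a a a b b b B B B B   (applied B -> B B)
  Step 36: a a a a a a a a a a a a a b b b B B B B  =>  a a a a a a a a a a a a a b b b b B B B   (applied B -> b)
  Step 37: a a a a a a a a a a a a a b b b b B B B  =>  a a a a a a a a a a a a a b b b b b B B   (applied B -> b)
  Step 38: a a a a a a a a a a a a a b b b b b B B  =>  a a a a a a a a a a a a a b b b b b b B   (applied B -> b)
  Step 39: a a a a a a a a a a a a a b b b b b b B  =>  a a a a a a a a a a a a a b b b b b b B B   (applied B -> B B)
  Step 40: a a a a a a a a a a a a a b b b b b b B B  =>  a a a a a a a a a a a a a b b b b b b B B B   (applied B -> B B)
  Step 41: a a a a a a a a a a a a a b b b b b b B B B  =>  a a a a a a a a a a a a a b b b b b b B B B B   (applied B -> B B)
  Step 42: a a a a a a a a a a a a a b b b b b b B B B B  =>  a a a a a a a a a a a a a b b b b b b B B B B B   (applied B -> B B)
  Step 43: a a a a a a a a a a a a a b b b b b b B B B B B  =>  a a a a a a a a a a a a a b b b b b b b B B B B   (applied B -> b)
  Step 44: a a a a a a a a a a a a a b b b b b b b B B B B  =>  a a a a a a a a a a a a a b b b b b b b b B B B   (applied B -> b)
  Step 45: a a a a a a a a a a a a a b b b b b b b b B B B  =>  a a a a a a a a a a a a a b b b b b b b b B B B B   (applied B -> B B)
  Step 46: a a a a a a a a a a a a a b b b b b b b b B B B B  =>  a a a a a a a a a a a a a b b b b b b b b b B B B   (applied B -> b)
  Step 47: a a a a a a a a a a a a a b b b b b b b b b B B B  =>  a a a a a a a a a a a a a b b b b b b b b b b B B   (applied B -> b)
  Step 48: a a a a a a a a a a a a a b b b b b b b b b b B B  =>  a a a a a a a a a a a a a b b b b b b b b b b B B B   (applied B -> B B)
  Step 49: a a a a a a a a a a a a a b b b b b b b b b b B B B  =>  a a a a a a a a a a a a a b b b b b b b b b b b B B   (applied B -> b)
  Step 50: a a a a a a a a a a a a a b b b b b b b b b b b B B  =>  a a a a a a a a a a a a a b b b b b b b b b b b b B   (applied B -> b)
  Step 51: a a a a a a a a a a a a a b b b b b b b b b b b b B  =>  a a a a a a a a a a a a a b b b b b b b b b b b b B B   (applied B -> B B)
  Step 52: a a a a a a a a a a a a a b b b b b b b b b b b b B B  =>  a a a a a a a a a a a a a b b b b b b b b b b b b B B B   (applied B -> B B)
  Step 53: a a a a a a a a a a a a a b b b b b b b b b b b b B B B  =>  a a a a a a a a a a a a a b b b b b b b b b b b b B B B B   (applied B -> B B)
  Step 54: a a a a a a a a a a a a a b b b b b b b b b b b b B B B B  =>  a a a a a a a a a a a a a b b b b b b b b b b b b b B B B   (applied B -> b)
  Step 55: a a a a a a a a a a a a a b b b b b b b b b b b b b B B B  =>  a a a a a a a a a a a a a b b b b b b b b b b b b b b B B   (applied B -> b)
  Step 56: a a a a a a a a a a a a a b b b b b b b b b b b b b b B B  =>  a a a a a a a a a a a a a b b b b b b b b b b b b b b B B B   (applied B -> B B)
  Step 57: a a a a a a a a a a a a a b b b b b b b b b b b b b b B B B  =>  a a a a a a a a a a a a a b b b b b b b b b b b b b b b B B   (applied B -> b)
  Step 58: a a a a a a a a a a a a a b b b b b b b b b b b b b b b B B  =>  a a a a a a a a a a a a a b b b b b b b b b b b b b b b b B   (applied B -> b)
  Step 59: a a a a a a a a a a a a a b b b b b b b b b b b b b b b b B  =>  a a a a a a a a a a a a a b b b b b b b b b b b b b b b b b   (applied B -> b)
Final yield: a a a a a a a a a a a a a b b b b b b b b b b b b b b b b b
Total rewrite steps: 59

59


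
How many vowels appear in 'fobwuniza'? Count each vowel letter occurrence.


Scanning each character of 'fobwuniza':
  Position 1: 'f' -> consonant (running count: 0)
  Position 2: 'o' -> vowel (running count: 1)
  Position 3: 'b' -> consonant (running count: 1)
  Position 4: 'w' -> consonant (running count: 1)
  Position 5: 'u' -> vowel (running count: 2)
  Position 6: 'n' -> consonant (running count: 2)
  Position 7: 'i' -> vowel (running count: 3)
  Position 8: 'z' -> consonant (running count: 3)
  Position 9: 'a' -> vowel (running count: 4)
Total vowels: 4

4


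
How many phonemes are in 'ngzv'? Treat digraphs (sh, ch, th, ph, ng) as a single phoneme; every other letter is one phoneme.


Parsing 'ngzv' greedily, digraphs first:
  'ng' -> digraph (1 consonant phoneme) (phonemes so far: 1)
  'z' -> consonant phoneme (phonemes so far: 2)
  'v' -> consonant phoneme (phonemes so far: 3)
Total phonemes: 3

3


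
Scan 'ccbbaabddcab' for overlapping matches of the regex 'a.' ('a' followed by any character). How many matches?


Pattern: a. means 'a' followed by any character.
Scanning 'ccbbaabddcab' position-by-position:
  Pos 0: window 'cc' -> no
  Pos 1: window 'cb' -> no
  Pos 2: window 'bb' -> no
  Pos 3: window 'ba' -> no
  Pos 4: window 'aa' -> MATCH
  Pos 5: window 'ab' -> MATCH
  Pos 6: window 'bd' -> no
  Pos 7: window 'dd' -> no
  Pos 8: window 'dc' -> no
  Pos 9: window 'ca' -> no
  Pos 10: window 'ab' -> MATCH
  Pos 11: window 'b' -> no
Total matches: 3

3


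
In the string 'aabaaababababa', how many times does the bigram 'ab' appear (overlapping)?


Scanning 'aabaaababababa' for bigram 'ab':
  Position 0: 'aa' -> no
  Position 1: 'ab' -> MATCH
  Position 2: 'ba' -> no
  Position 3: 'aa' -> no
  Position 4: 'aa' -> no
  Position 5: 'ab' -> MATCH
  Position 6: 'ba' -> no
  Position 7: 'ab' -> MATCH
  Position 8: 'ba' -> no
  Position 9: 'ab' -> MATCH
  Position 10: 'ba' -> no
  Position 11: 'ab' -> MATCH
  Position 12: 'ba' -> no
Total matches: 5

5


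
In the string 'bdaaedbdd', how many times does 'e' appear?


Scanning 'bdaaedbdd' for 'e':
  Position 4: 'e' -> MATCH (count: 1)
Total occurrences of 'e': 1

1


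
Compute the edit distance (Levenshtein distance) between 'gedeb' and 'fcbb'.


Building DP table for s1='gedeb' (len 5) and s2='fcbb' (len 4):
       f  c  b  b
    0  1  2  3  4
  g 1  1  2  3  4
  e 2  2  2  3  4
  d 3  3  3  3  4
  e 4  4  4  4  4
  b 5  5  5  4  4
Edit distance = dp[5][4] = 4

4


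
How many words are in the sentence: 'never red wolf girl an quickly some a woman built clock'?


Counting words by splitting on spaces:
  Word 1: 'never'
  Word 2: 'red'
  Word 3: 'wolf'
  Word 4: 'girl'
  Word 5: 'an'
  Word 6: 'quickly'
  Word 7: 'some'
  Word 8: 'a'
  Word 9: 'woman'
  Word 10: 'built'
  Word 11: 'clock'
Total words: 11

11


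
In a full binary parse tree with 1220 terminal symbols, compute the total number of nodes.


Leaf nodes (terminals): 1220
Internal nodes = n - 1 = 1220 - 1 = 1219
Total = leaves + internal = 1220 + 1219 = 2439

2439


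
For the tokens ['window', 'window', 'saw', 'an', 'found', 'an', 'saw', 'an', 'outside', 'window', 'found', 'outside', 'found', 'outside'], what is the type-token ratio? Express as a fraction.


Tokens: 14
Unique types: ('an', 'found', 'outside', 'saw', 'window') = 5
TTR = 5/14
Already in lowest terms.

5/14


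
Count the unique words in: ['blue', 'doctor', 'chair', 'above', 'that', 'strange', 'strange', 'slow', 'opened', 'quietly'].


Listing all tokens and tracking unique types:
  Token 1: 'blue' -> NEW (unique so far: 1)
  Token 2: 'doctor' -> NEW (unique so far: 2)
  Token 3: 'chair' -> NEW (unique so far: 3)
  Token 4: 'above' -> NEW (unique so far: 4)
  Token 5: 'that' -> NEW (unique so far: 5)
  Token 6: 'strange' -> NEW (unique so far: 6)
  Token 7: 'strange' -> duplicate (unique so far: 6)
  Token 8: 'slow' -> NEW (unique so far: 7)
  Token 9: 'opened' -> NEW (unique so far: 8)
  Token 10: 'quietly' -> NEW (unique so far: 9)
Unique types: ('above', 'blue', 'chair', 'doctor', 'opened', 'quietly', 'slow', 'strange', 'that')
Vocabulary size: 9

9


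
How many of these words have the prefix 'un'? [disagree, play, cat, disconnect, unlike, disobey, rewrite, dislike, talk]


Checking each word for prefix 'un':
  'disagree' -> no (count: 0)
  'play' -> no (count: 0)
  'cat' -> no (count: 0)
  'disconnect' -> no (count: 0)
  'unlike' -> YES, starts with 'un' (count: 1)
  'disobey' -> no (count: 1)
  'rewrite' -> no (count: 1)
  'dislike' -> no (count: 1)
  'talk' -> no (count: 1)
Total with prefix 'un': 1

1


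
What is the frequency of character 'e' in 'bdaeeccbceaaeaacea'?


Scanning 'bdaeeccbceaaeaacea' for 'e':
  Position 3: 'e' -> MATCH (count: 1)
  Position 4: 'e' -> MATCH (count: 2)
  Position 9: 'e' -> MATCH (count: 3)
  Position 12: 'e' -> MATCH (count: 4)
  Position 16: 'e' -> MATCH (count: 5)
Total occurrences of 'e': 5

5


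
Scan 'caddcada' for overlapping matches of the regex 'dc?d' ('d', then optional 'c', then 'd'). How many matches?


Pattern: dc?d means 'd', then optional 'c', then 'd'.
Scanning 'caddcada' position-by-position:
  Pos 0: window 'cad' -> no
  Pos 1: window 'add' -> no
  Pos 2: window 'ddc' -> MATCH
  Pos 3: window 'dca' -> no
  Pos 4: window 'cad' -> no
  Pos 5: window 'ada' -> no
  Pos 6: window 'da' -> no
  Pos 7: window 'a' -> no
Total matches: 1

1


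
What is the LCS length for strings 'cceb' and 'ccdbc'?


DP table for LCS of 'cceb' and 'ccdbc':
       c  c  d  b  c
    0  0  0  0  0  0
  c 0  1  1  1  1  1
  c 0  1  2  2  2  2
  e 0  1  2  2  2  2
  b 0  1  2  2  3  3
LCS: 'ccb'
LCS length = 3

3


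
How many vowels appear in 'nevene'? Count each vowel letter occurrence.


Scanning each character of 'nevene':
  Position 1: 'n' -> consonant (running count: 0)
  Position 2: 'e' -> vowel (running count: 1)
  Position 3: 'v' -> consonant (running count: 1)
  Position 4: 'e' -> vowel (running count: 2)
  Position 5: 'n' -> consonant (running count: 2)
  Position 6: 'e' -> vowel (running count: 3)
Total vowels: 3

3


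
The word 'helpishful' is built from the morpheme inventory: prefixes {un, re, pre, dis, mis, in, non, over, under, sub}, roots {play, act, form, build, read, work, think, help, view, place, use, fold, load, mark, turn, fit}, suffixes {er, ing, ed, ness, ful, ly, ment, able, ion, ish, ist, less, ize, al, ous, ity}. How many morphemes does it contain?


Segmenting 'helpishful' against the inventory:
  'help' -> root (morpheme 1)
  'ish' -> suffix (morpheme 2)
  'ful' -> suffix (morpheme 3)
Total morphemes: 3

3


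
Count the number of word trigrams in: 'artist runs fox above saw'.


Word trigrams from [5] words:
  Trigram 1: (artist runs fox)
  Trigram 2: (runs fox above)
  Trigram 3: (fox above saw)
Total word trigrams: 5 - 2 = 3

3


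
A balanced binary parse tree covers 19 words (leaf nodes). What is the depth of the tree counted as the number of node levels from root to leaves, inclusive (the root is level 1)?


In a balanced binary tree with n leaves the deepest leaf is ceil(log2(n)) edges below the root,
so counting node levels inclusive of root and leaves gives ceil(log2(n)) + 1 levels.
log2(19) = 4.2479
ceil(4.2479) = 5
levels = 5 + 1 = 6

6


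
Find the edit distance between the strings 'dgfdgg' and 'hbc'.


Building DP table for s1='dgfdgg' (len 6) and s2='hbc' (len 3):
       h  b  c
    0  1  2  3
  d 1  1  2  3
  g 2  2  2  3
  f 3  3  3  3
  d 4  4  4  4
  g 5  5  5  5
  g 6  6  6  6
Edit distance = dp[6][3] = 6

6


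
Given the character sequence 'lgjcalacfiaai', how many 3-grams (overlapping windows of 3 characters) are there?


String 'lgjcalacfiaai' has length L = 13.
Number of overlapping n-grams = L - n + 1
Substituting: 13 - 3 + 1 = 11

11


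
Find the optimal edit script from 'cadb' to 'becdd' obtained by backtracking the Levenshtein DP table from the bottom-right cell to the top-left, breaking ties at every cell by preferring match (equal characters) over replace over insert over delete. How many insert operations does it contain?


Edit distance = 4. Backtracking from cell (4, 5) with preference match > replace > insert > delete,
then listing the resulting alignment 'cadb' -> 'becdd' left to right:
  Step 1: insert 'b' [insertion #1]
  Step 2: replace c->e
  Step 3: replace a->c
  Step 4: keep 'd'
  Step 5: replace b->d
Total insertions: 1

1


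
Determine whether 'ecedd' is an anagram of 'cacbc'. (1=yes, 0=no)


Sort characters of 'ecedd': 'cddee'
Sort characters of 'cacbc': 'abccc'
Sorted forms differ -> they are NOT anagrams
Result: 0

0


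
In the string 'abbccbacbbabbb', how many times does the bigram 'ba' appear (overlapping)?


Scanning 'abbccbacbbabbb' for bigram 'ba':
  Position 0: 'ab' -> no
  Position 1: 'bb' -> no
  Position 2: 'bc' -> no
  Position 3: 'cc' -> no
  Position 4: 'cb' -> no
  Position 5: 'ba' -> MATCH
  Position 6: 'ac' -> no
  Position 7: 'cb' -> no
  Position 8: 'bb' -> no
  Position 9: 'ba' -> MATCH
  Position 10: 'ab' -> no
  Position 11: 'bb' -> no
  Position 12: 'bb' -> no
Total matches: 2

2


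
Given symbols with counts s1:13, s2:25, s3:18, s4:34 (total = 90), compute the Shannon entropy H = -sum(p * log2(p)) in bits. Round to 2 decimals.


Computing entropy H = -sum(p_i * log2(p_i)):
  s1: p = 13/90 = 0.1444, -p*log2(p) = 0.4032
  s2: p = 25/90 = 0.2778, -p*log2(p) = 0.5133
  s3: p = 18/90 = 0.2000, -p*log2(p) = 0.4644
  s4: p = 34/90 = 0.3778, -p*log2(p) = 0.5305
H = sum of terms = 1.9114
Rounded to 2 decimals: 1.91

1.91


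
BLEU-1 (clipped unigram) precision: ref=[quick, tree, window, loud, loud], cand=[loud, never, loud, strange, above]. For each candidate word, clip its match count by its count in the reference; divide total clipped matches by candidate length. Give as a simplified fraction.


Reference word counts: {'loud': 2, 'quick': 1, 'tree': 1, 'window': 1}
Checking each candidate word (with clipping):
  'loud' -> in reference (ref count 2, used 1/2) -> match (matches: 1)
  'never' -> not in reference -> no match (matches: 1)
  'loud' -> in reference (ref count 2, used 2/2) -> match (matches: 2)
  'strange' -> not in reference -> no match (matches: 2)
  'above' -> not in reference -> no match (matches: 2)
Clipped matches: 2, Candidate length: 5
Precision = 2/5

2/5


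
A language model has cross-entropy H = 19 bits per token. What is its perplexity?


Perplexity formula: PP = 2^H
H = 19
PP = 2^19
PP = 2^19 = 524288

524288


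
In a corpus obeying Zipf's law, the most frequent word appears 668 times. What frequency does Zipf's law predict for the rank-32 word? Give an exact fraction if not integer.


Zipf's law: freq(rank) = f1 / rank
f1 = 668, rank = 32
freq = 668 / 32
GCD(668, 32) = 4
Simplified: 167/8

167/8


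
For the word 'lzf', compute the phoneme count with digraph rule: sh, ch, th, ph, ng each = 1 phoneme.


Parsing 'lzf' greedily, digraphs first:
  'l' -> consonant phoneme (phonemes so far: 1)
  'z' -> consonant phoneme (phonemes so far: 2)
  'f' -> consonant phoneme (phonemes so far: 3)
Total phonemes: 3

3


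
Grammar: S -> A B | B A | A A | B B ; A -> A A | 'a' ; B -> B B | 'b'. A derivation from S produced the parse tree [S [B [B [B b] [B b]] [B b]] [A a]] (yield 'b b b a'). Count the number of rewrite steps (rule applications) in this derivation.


Every bracketed nonterminal node [X ...] in the tree is produced by exactly one rule application.
Reading the tree off as a leftmost derivation:
  Step 1: S  =>  B A   (applied S -> B A)
  Step 2: B A  =>  B B A   (applied B -> B B)
  Step 3: B B A  =>  B B B A   (applied B -> B B)
  Step 4: B B B A  =>  b B B A   (applied B -> b)
  Step 5: b B B A  =>  b b B A   (applied B -> b)
  Step 6: b b B A  =>  b b b A   (applied B -> b)
  Step 7: b b b A  =>  b b b a   (applied A -> a)
Final yield: b b b a
Total rewrite steps: 7

7


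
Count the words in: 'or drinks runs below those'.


Counting words by splitting on spaces:
  Word 1: 'or'
  Word 2: 'drinks'
  Word 3: 'runs'
  Word 4: 'below'
  Word 5: 'those'
Total words: 5

5


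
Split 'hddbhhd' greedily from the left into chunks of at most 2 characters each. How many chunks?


'hddbhhd' has 7 characters.
Chunking with max size 2:
  Chunk 1: 'hd' (positions 0-1)
  Chunk 2: 'db' (positions 2-3)
  Chunk 3: 'hh' (positions 4-5)
  Chunk 4: 'd' (positions 6-6)
Total chunks: ceil(7 / 2) = 4

4


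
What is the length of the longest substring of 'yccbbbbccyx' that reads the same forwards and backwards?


Scanning 'yccbbbbccyx' for palindromic substrings.
Substring at positions 0-9: 'yccbbbbccy'.
Check: reverse('yccbbbbccy') = 'yccbbbbccy' -> palindrome confirmed.
Neighbouring characters ('-' / 'x') break symmetry, so it cannot extend further.
No longer palindromic substring exists; longest length = 10

10


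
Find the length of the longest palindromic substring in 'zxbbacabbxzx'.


Scanning 'zxbbacabbxzx' for palindromic substrings.
Substring at positions 0-10: 'zxbbacabbxz'.
Check: reverse('zxbbacabbxz') = 'zxbbacabbxz' -> palindrome confirmed.
Neighbouring characters ('-' / 'x') break symmetry, so it cannot extend further.
No longer palindromic substring exists; longest length = 11

11


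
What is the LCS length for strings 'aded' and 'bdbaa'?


DP table for LCS of 'aded' and 'bdbaa':
       b  d  b  a  a
    0  0  0  0  0  0
  a 0  0  0  0  1  1
  d 0  0  1  1  1  1
  e 0  0  1  1  1  1
  d 0  0  1  1  1  1
LCS: 'a'
LCS length = 1

1


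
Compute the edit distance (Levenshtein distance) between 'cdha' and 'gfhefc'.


Building DP table for s1='cdha' (len 4) and s2='gfhefc' (len 6):
       g  f  h  e  f  c
    0  1  2  3  4  5  6
  c 1  1  2  3  4  5  5
  d 2  2  2  3  4  5  6
  h 3  3  3  2  3  4  5
  a 4  4  4  3  3  4  5
Edit distance = dp[4][6] = 5

5


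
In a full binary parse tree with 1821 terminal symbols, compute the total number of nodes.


Leaf nodes (terminals): 1821
Internal nodes = n - 1 = 1821 - 1 = 1820
Total = leaves + internal = 1821 + 1820 = 3641

3641


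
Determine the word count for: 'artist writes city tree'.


Counting words by splitting on spaces:
  Word 1: 'artist'
  Word 2: 'writes'
  Word 3: 'city'
  Word 4: 'tree'
Total words: 4

4


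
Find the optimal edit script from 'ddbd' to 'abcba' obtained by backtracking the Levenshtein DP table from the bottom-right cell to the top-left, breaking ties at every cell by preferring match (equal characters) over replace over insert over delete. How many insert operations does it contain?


Edit distance = 4. Backtracking from cell (4, 5) with preference match > replace > insert > delete,
then listing the resulting alignment 'ddbd' -> 'abcba' left to right:
  Step 1: insert 'a' [insertion #1]
  Step 2: replace d->b
  Step 3: replace d->c
  Step 4: keep 'b'
  Step 5: replace d->a
Total insertions: 1

1


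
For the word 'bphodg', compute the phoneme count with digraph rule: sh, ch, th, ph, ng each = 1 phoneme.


Parsing 'bphodg' greedily, digraphs first:
  'b' -> consonant phoneme (phonemes so far: 1)
  'ph' -> digraph (1 consonant phoneme) (phonemes so far: 2)
  'o' -> vowel phoneme (phonemes so far: 3)
  'd' -> consonant phoneme (phonemes so far: 4)
  'g' -> consonant phoneme (phonemes so far: 5)
Total phonemes: 5

5


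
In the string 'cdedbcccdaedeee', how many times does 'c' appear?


Scanning 'cdedbcccdaedeee' for 'c':
  Position 0: 'c' -> MATCH (count: 1)
  Position 5: 'c' -> MATCH (count: 2)
  Position 6: 'c' -> MATCH (count: 3)
  Position 7: 'c' -> MATCH (count: 4)
Total occurrences of 'c': 4

4


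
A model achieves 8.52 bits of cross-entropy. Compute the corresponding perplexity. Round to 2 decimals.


Perplexity formula: PP = 2^H
H = 8.52
PP = 2^8.52
Decompose: 2^8.52 = 2^8 * 2^0.52
2^8 = 256, 2^0.52 ~ 1.4339552
PP ~ 256 * 1.4339552 = 367.0925312
Rounded to 2 decimals: 367.09

367.09


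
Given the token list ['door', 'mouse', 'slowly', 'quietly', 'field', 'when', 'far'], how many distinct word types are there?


Listing all tokens and tracking unique types:
  Token 1: 'door' -> NEW (unique so far: 1)
  Token 2: 'mouse' -> NEW (unique so far: 2)
  Token 3: 'slowly' -> NEW (unique so far: 3)
  Token 4: 'quietly' -> NEW (unique so far: 4)
  Token 5: 'field' -> NEW (unique so far: 5)
  Token 6: 'when' -> NEW (unique so far: 6)
  Token 7: 'far' -> NEW (unique so far: 7)
Unique types: ('door', 'far', 'field', 'mouse', 'quietly', 'slowly', 'when')
Vocabulary size: 7

7


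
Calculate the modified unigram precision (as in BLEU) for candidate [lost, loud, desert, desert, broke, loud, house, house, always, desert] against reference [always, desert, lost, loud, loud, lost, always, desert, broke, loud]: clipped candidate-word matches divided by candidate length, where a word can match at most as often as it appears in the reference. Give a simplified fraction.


Reference word counts: {'always': 2, 'broke': 1, 'desert': 2, 'lost': 2, 'loud': 3}
Checking each candidate word (with clipping):
  'lost' -> in reference (ref count 2, used 1/2) -> match (matches: 1)
  'loud' -> in reference (ref count 3, used 1/3) -> match (matches: 2)
  'desert' -> in reference (ref count 2, used 1/2) -> match (matches: 3)
  'desert' -> in reference (ref count 2, used 2/2) -> match (matches: 4)
  'broke' -> in reference (ref count 1, used 1/1) -> match (matches: 5)
  'loud' -> in reference (ref count 3, used 2/3) -> match (matches: 6)
  'house' -> not in reference -> no match (matches: 6)
  'house' -> not in reference -> no match (matches: 6)
  'always' -> in reference (ref count 2, used 1/2) -> match (matches: 7)
  'desert' -> ref count 2 already used up (2/2) -> clipped, no match (matches: 7)
Clipped matches: 7, Candidate length: 10
Precision = 7/10

7/10


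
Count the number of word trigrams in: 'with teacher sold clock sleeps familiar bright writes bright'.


Word trigrams from [9] words:
  Trigram 1: (with teacher sold)
  Trigram 2: (teacher sold clock)
  Trigram 3: (sold clock sleeps)
  Trigram 4: (clock sleeps familiar)
  Trigram 5: (sleeps familiar bright)
  Trigram 6: (familiar bright writes)
  Trigram 7: (bright writes bright)
Total word trigrams: 9 - 2 = 7

7


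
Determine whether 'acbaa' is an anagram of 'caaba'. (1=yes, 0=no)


Sort characters of 'acbaa': 'aaabc'
Sort characters of 'caaba': 'aaabc'
Sorted forms match -> they ARE anagrams
Result: 1

1


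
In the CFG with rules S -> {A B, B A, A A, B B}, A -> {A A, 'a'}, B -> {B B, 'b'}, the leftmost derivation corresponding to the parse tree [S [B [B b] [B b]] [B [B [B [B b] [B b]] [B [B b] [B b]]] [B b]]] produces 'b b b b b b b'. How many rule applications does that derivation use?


Every bracketed nonterminal node [X ...] in the tree is produced by exactly one rule application.
Reading the tree off as a leftmost derivation:
  Step 1: S  =>  B B   (applied S -> B B)
  Step 2: B B  =>  B B B   (applied B -> B B)
  Step 3: B B B  =>  b B B   (applied B -> b)
  Step 4: b B B  =>  b b B   (applied B -> b)
  Step 5: b b B  =>  b b B B   (applied B -> B B)
  Step 6: b b B B  =>  b b B B B   (applied B -> B B)
  Step 7: b b B B B  =>  b b B B B B   (applied B -> B B)
  Step 8: b b B B B B  =>  b b b B B B   (applied B -> b)
  Step 9: b b b B B B  =>  b b b b B B   (applied B -> b)
  Step 10: b b b b B B  =>  b b b b B B B   (applied B -> B B)
  Step 11: b b b b B B B  =>  b b b b b B B   (applied B -> b)
  Step 12: b b b b b B B  =>  b b b b b b B   (applied B -> b)
  Step 13: b b b b b b B  =>  b b b b b b b   (applied B -> b)
Final yield: b b b b b b b
Total rewrite steps: 13

13


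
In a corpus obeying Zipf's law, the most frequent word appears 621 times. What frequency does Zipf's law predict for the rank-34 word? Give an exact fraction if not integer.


Zipf's law: freq(rank) = f1 / rank
f1 = 621, rank = 34
freq = 621 / 34
GCD(621, 34) = 1
Simplified: 621/34

621/34


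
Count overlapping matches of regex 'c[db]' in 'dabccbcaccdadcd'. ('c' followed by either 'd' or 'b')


Pattern: c[db] means 'c' followed by either 'd' or 'b'.
Scanning 'dabccbcaccdadcd' position-by-position:
  Pos 0: window 'da' -> no
  Pos 1: window 'ab' -> no
  Pos 2: window 'bc' -> no
  Pos 3: window 'cc' -> no
  Pos 4: window 'cb' -> MATCH
  Pos 5: window 'bc' -> no
  Pos 6: window 'ca' -> no
  Pos 7: window 'ac' -> no
  Pos 8: window 'cc' -> no
  Pos 9: window 'cd' -> MATCH
  Pos 10: window 'da' -> no
  Pos 11: window 'ad' -> no
  Pos 12: window 'dc' -> no
  Pos 13: window 'cd' -> MATCH
  Pos 14: window 'd' -> no
Total matches: 3

3


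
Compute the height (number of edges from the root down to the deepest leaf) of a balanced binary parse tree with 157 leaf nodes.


In a balanced binary tree with n leaves the deepest leaf is ceil(log2(n)) edges below the root.
log2(157) = 7.2946
ceil(7.2946) = 8
height (edges) = 8

8
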